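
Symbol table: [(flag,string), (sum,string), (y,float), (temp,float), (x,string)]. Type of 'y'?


Lookup 'y' → type float


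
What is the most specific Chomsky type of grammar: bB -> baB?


LHS has context (more than one symbol) and |LHS| ≤ |RHS|
Classification: Type 1 (Context-Sensitive)


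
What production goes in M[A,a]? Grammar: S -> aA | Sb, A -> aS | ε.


For [A, a]: 'a' ∈ FIRST(aS)
Entry: A -> aS


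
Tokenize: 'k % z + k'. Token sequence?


Scan left to right, longest-match per lexeme
Tokens: ID(k), OP(%), ID(z), OP(+), ID(k)


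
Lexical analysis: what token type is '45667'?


Pattern: digits only
Type: INTEGER_LITERAL


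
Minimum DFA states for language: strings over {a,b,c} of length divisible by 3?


Track length mod 3: states 0..2, accept at 0
Minimal DFA: 3 states


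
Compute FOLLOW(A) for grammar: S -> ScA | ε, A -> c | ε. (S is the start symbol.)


$ ∈ FOLLOW(S). For each A -> αBβ: add FIRST(β)\{ε} to FOLLOW(B); if β nullable, add FOLLOW(A).
FOLLOW(A) = {$, c}


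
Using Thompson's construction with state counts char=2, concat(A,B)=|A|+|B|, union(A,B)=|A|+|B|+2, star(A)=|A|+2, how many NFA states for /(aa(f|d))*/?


Syntax tree has 4 char leaf(s), 1 union(s), 1 star(s)
chars contribute 4×2 = 8; each union adds +2; each star adds +2
Total: 8 + 2 + 2 = 12 states


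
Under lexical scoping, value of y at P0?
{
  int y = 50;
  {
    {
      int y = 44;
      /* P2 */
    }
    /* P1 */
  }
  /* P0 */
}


y declared in the same block as P0
y = 50


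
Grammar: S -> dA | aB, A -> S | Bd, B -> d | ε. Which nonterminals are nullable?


A nonterminal is nullable iff some alternative derives ε (directly, or every symbol in it is nullable)
Nullable: {B}


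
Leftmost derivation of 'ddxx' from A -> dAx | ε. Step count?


Derivation: A => dAx => ddAxx => ddxx
Steps: 3


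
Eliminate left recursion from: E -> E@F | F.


Left-recursive alternatives: E@F; non-recursive: F
Introduce E': E -> FE', E' -> @FE' | ε


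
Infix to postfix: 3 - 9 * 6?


* has higher precedence, evaluate 9*6 first
Postfix: 3 9 6 * -


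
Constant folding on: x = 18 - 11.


18 - 11 = 7 at compile time
Optimized: x = 7


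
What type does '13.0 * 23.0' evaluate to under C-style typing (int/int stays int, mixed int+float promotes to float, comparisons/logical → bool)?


Operand types: float * float
Rule: mixed int/float promotes to float; int/int stays int
Result type: float


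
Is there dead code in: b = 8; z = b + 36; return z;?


b is read by z's definition; z is returned
No dead code


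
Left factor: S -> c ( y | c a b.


Common prefix: 'c'
Factored: S -> c S', S' -> ( y | a b


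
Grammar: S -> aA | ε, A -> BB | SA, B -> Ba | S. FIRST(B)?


Per alternative of B: FIRST(Ba) = {a}; FIRST(S) = {a, ε}
FIRST(B) = {a, ε}


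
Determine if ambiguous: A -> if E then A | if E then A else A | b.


dangling else: 'if E then if E then b else b' parses two ways
Ambiguous


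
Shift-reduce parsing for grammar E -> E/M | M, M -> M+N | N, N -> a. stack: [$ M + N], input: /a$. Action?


handle 'M+N' on top
Action: reduce (M -> M+N)


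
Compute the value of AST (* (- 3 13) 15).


Evaluate inner: (- 3 13) = -10
Evaluate root: (* -10 15) = -150
Result: -150


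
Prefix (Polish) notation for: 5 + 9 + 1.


left-to-right (same/higher precedence on left): tree is (+ (+ 5 9) 1)
Prefix: + + 5 9 1


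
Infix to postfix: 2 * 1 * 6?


Left to right (same or higher precedence on left)
Postfix: 2 1 * 6 *


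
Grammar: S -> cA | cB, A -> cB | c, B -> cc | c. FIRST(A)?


Per alternative of A: FIRST(cB) = {c}; FIRST(c) = {c}
FIRST(A) = {c}


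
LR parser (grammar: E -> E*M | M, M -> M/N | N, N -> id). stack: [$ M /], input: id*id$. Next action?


no handle; shift 'id'
Action: shift


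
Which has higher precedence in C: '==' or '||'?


'==' is equality (level 6); '||' is logical OR (level 1)
Higher level binds tighter
'==' has higher precedence than '||'


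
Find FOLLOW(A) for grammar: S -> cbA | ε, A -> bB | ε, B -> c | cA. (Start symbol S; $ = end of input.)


$ ∈ FOLLOW(S). For each A -> αBβ: add FIRST(β)\{ε} to FOLLOW(B); if β nullable, add FOLLOW(A).
FOLLOW(A) = {$}


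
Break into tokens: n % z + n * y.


Scan left to right, longest-match per lexeme
Tokens: ID(n), OP(%), ID(z), OP(+), ID(n), OP(*), ID(y)


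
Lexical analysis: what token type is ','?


Pattern: delimiter/punctuation
Type: PUNCTUATION


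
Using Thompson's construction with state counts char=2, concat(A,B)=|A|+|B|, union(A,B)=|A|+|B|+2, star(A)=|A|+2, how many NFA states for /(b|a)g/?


Syntax tree has 3 char leaf(s), 1 union(s), 0 star(s)
chars contribute 3×2 = 6; each union adds +2; each star adds +2
Total: 6 + 2 + 0 = 8 states


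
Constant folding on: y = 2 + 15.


2 + 15 = 17 at compile time
Optimized: y = 17


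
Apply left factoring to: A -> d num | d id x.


Common prefix: 'd'
Factored: A -> d A', A' -> num | id x


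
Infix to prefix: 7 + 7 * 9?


'*' binds tighter: tree is (+ 7 (* 7 9))
Prefix: + 7 * 7 9


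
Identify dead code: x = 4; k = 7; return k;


x is assigned but never read
Dead: 'x = 4'


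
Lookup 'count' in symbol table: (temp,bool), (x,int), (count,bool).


Lookup 'count' → type bool


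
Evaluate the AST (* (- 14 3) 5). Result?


Evaluate inner: (- 14 3) = 11
Evaluate root: (* 11 5) = 55
Result: 55


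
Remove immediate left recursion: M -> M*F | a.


Left-recursive alternatives: M*F; non-recursive: a
Introduce M': M -> aM', M' -> *FM' | ε


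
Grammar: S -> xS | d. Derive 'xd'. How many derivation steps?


Derivation: S => xS => xd
Steps: 2


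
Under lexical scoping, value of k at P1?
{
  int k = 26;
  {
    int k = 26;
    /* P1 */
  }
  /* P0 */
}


k declared in the same block as P1
k = 26


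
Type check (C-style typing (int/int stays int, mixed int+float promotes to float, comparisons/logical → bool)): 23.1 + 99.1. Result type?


Operand types: float + float
Rule: mixed int/float promotes to float; int/int stays int
Result type: float


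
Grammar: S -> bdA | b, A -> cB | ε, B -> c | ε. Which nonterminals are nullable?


A nonterminal is nullable iff some alternative derives ε (directly, or every symbol in it is nullable)
Nullable: {A, B}


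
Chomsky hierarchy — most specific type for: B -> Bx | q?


Left-linear: every RHS is a terminal or one nonterminal followed by a terminal
Classification: Type 3 (Regular)


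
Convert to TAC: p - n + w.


Break into single-operator statements:
t1 = p - n
t2 = t1 + w


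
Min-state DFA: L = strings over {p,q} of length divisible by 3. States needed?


Track length mod 3: states 0..2, accept at 0
Minimal DFA: 3 states


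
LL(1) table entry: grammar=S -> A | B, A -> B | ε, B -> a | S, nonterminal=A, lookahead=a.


For [A, a]: 'a' ∈ FIRST(B)
Entry: A -> B


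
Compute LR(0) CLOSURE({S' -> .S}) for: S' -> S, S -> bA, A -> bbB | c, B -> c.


Start: S' -> .S
For each item with dot before a nonterminal B, add B -> .γ for every B-production
Closure: [S' -> .S, S -> .bA]


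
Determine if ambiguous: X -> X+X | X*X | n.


'n+n*n' has two parse trees (no precedence encoded between + and *)
Ambiguous


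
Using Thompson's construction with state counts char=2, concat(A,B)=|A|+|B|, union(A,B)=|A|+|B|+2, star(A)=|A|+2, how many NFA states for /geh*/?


Syntax tree has 3 char leaf(s), 0 union(s), 1 star(s)
chars contribute 3×2 = 6; each union adds +2; each star adds +2
Total: 6 + 0 + 2 = 8 states


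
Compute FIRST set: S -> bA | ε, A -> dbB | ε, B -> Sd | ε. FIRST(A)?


Per alternative of A: FIRST(dbB) = {d}; FIRST(ε) = {ε}
FIRST(A) = {d, ε}


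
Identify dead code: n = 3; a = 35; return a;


n is assigned but never read
Dead: 'n = 3'


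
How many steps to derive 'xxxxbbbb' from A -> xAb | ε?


Derivation: A => xAb => xxAbb => xxxAbbb => xxxxAbbbb => xxxxbbbb
Steps: 5


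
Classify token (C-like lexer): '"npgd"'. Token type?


Pattern: double-quoted sequence
Type: STRING_LITERAL


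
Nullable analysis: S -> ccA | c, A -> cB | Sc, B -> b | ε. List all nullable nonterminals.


A nonterminal is nullable iff some alternative derives ε (directly, or every symbol in it is nullable)
Nullable: {B}


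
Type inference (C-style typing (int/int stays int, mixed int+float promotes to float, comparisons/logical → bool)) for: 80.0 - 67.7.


Operand types: float - float
Rule: mixed int/float promotes to float; int/int stays int
Result type: float


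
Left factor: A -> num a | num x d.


Common prefix: 'num'
Factored: A -> num A', A' -> a | x d


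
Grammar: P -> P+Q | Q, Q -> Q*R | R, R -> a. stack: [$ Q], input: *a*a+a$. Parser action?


shift '*' to continue Q -> Q*R
Action: shift


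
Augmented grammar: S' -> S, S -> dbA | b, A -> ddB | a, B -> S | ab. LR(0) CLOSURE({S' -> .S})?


Start: S' -> .S
For each item with dot before a nonterminal B, add B -> .γ for every B-production
Closure: [S' -> .S, S -> .dbA, S -> .b]


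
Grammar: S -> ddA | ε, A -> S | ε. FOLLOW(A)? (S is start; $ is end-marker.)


$ ∈ FOLLOW(S). For each A -> αBβ: add FIRST(β)\{ε} to FOLLOW(B); if β nullable, add FOLLOW(A).
FOLLOW(A) = {$}


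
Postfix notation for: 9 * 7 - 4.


Left to right (same or higher precedence on left)
Postfix: 9 7 * 4 -


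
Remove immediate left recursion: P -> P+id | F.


Left-recursive alternatives: P+id; non-recursive: F
Introduce P': P -> FP', P' -> +idP' | ε


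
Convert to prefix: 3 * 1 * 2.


left-to-right (same/higher precedence on left): tree is (* (* 3 1) 2)
Prefix: * * 3 1 2


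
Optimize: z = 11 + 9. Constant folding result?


11 + 9 = 20 at compile time
Optimized: z = 20


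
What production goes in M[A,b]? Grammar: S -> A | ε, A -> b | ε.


For [A, b]: 'b' ∈ FIRST(b)
Entry: A -> b


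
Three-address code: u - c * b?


Break into single-operator statements:
t1 = c * b
t2 = u - t1


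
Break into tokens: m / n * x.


Scan left to right, longest-match per lexeme
Tokens: ID(m), OP(/), ID(n), OP(*), ID(x)


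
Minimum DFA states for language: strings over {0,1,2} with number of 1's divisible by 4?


Track (count of 1) mod 4: states 0..3, accept at 0
Minimal DFA: 4 states


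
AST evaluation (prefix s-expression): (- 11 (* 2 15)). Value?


Evaluate inner: (* 2 15) = 30
Evaluate root: (- 11 30) = -19
Result: -19


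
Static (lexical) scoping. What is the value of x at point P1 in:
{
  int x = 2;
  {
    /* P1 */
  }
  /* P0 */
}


P1's block does not declare x; resolves to the enclosing declaration at depth 0
x = 2


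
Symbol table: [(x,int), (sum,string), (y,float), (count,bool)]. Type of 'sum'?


Lookup 'sum' → type string


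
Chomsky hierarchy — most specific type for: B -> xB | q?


Right-linear: every RHS is a terminal or a terminal followed by one nonterminal
Classification: Type 3 (Regular)


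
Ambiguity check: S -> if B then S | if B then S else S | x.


dangling else: 'if B then if B then x else x' parses two ways
Ambiguous


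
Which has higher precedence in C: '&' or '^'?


'&' is bitwise AND (level 5); '^' is bitwise XOR (level 4)
Higher level binds tighter
'&' has higher precedence than '^'


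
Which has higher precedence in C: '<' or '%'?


'%' is multiplicative (level 10); '<' is relational (level 7)
Higher level binds tighter
'%' has higher precedence than '<'


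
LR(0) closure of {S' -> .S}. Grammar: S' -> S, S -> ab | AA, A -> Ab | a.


Start: S' -> .S
For each item with dot before a nonterminal B, add B -> .γ for every B-production
Closure: [S' -> .S, S -> .ab, S -> .AA, A -> .Ab, A -> .a]


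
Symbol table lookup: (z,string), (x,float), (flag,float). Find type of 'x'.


Lookup 'x' → type float


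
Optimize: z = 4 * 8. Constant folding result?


4 * 8 = 32 at compile time
Optimized: z = 32


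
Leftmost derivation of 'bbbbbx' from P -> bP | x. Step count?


Derivation: P => bP => bbP => bbbP => bbbbP => bbbbbP => bbbbbx
Steps: 6


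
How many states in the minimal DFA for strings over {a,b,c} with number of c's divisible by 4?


Track (count of c) mod 4: states 0..3, accept at 0
Minimal DFA: 4 states


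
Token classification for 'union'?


Pattern: reserved word
Type: KEYWORD


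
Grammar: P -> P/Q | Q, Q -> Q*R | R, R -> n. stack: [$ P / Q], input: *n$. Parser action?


'*' can extend Q; shift to build Q -> Q*R
Action: shift


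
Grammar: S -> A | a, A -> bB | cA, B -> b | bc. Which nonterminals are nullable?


A nonterminal is nullable iff some alternative derives ε (directly, or every symbol in it is nullable)
Nullable: {}


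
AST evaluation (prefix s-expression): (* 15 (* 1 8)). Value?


Evaluate inner: (* 1 8) = 8
Evaluate root: (* 15 8) = 120
Result: 120


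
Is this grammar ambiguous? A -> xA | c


right-linear, alternatives start with distinct terminals 'x' vs 'c': unique leftmost derivation
Unambiguous


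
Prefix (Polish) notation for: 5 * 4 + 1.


left-to-right (same/higher precedence on left): tree is (+ (* 5 4) 1)
Prefix: + * 5 4 1


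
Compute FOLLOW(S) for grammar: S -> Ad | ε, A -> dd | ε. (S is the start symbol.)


$ ∈ FOLLOW(S). For each A -> αBβ: add FIRST(β)\{ε} to FOLLOW(B); if β nullable, add FOLLOW(A).
FOLLOW(S) = {$}


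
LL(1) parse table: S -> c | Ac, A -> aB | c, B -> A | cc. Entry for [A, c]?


For [A, c]: 'c' ∈ FIRST(c)
Entry: A -> c


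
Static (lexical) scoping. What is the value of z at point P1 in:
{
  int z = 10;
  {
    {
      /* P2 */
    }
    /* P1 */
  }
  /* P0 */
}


P1's block does not declare z; resolves to the enclosing declaration at depth 0
z = 10


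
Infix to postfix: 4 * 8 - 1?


Left to right (same or higher precedence on left)
Postfix: 4 8 * 1 -


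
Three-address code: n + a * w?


Break into single-operator statements:
t1 = a * w
t2 = n + t1


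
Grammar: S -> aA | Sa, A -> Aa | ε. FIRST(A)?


Per alternative of A: FIRST(Aa) = {a}; FIRST(ε) = {ε}
FIRST(A) = {a, ε}


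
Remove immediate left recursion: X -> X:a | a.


Left-recursive alternatives: X:a; non-recursive: a
Introduce X': X -> aX', X' -> :aX' | ε


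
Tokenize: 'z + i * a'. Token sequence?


Scan left to right, longest-match per lexeme
Tokens: ID(z), OP(+), ID(i), OP(*), ID(a)


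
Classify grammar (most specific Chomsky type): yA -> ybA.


LHS has context (more than one symbol) and |LHS| ≤ |RHS|
Classification: Type 1 (Context-Sensitive)


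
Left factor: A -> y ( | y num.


Common prefix: 'y'
Factored: A -> y A', A' -> ( | num


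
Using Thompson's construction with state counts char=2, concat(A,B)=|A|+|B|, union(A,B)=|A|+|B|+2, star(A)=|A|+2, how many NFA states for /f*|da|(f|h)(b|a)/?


Syntax tree has 7 char leaf(s), 4 union(s), 1 star(s)
chars contribute 7×2 = 14; each union adds +2; each star adds +2
Total: 14 + 8 + 2 = 24 states


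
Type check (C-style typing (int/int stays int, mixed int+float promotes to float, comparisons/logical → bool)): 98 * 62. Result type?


Operand types: int * int
Rule: mixed int/float promotes to float; int/int stays int
Result type: int


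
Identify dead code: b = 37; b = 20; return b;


first assignment to b is overwritten before any read
Dead: 'b = 37'


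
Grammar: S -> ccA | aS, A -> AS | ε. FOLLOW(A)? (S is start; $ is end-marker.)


$ ∈ FOLLOW(S). For each A -> αBβ: add FIRST(β)\{ε} to FOLLOW(B); if β nullable, add FOLLOW(A).
FOLLOW(A) = {$, a, c}


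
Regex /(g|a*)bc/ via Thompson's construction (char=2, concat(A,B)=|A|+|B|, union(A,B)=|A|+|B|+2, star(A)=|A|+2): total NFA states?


Syntax tree has 4 char leaf(s), 1 union(s), 1 star(s)
chars contribute 4×2 = 8; each union adds +2; each star adds +2
Total: 8 + 2 + 2 = 12 states


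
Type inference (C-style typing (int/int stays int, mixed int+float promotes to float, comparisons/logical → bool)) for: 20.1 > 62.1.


Operand types: float > float
Rule: comparison yields bool
Result type: bool


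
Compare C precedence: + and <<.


'+' is additive (level 9); '<<' is shift (level 8)
Higher level binds tighter
'+' has higher precedence than '<<'


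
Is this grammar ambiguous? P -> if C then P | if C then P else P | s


dangling else: 'if C then if C then s else s' parses two ways
Ambiguous


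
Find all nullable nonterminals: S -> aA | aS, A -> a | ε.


A nonterminal is nullable iff some alternative derives ε (directly, or every symbol in it is nullable)
Nullable: {A}


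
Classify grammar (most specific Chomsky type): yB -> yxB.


LHS has context (more than one symbol) and |LHS| ≤ |RHS|
Classification: Type 1 (Context-Sensitive)


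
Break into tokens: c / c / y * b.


Scan left to right, longest-match per lexeme
Tokens: ID(c), OP(/), ID(c), OP(/), ID(y), OP(*), ID(b)


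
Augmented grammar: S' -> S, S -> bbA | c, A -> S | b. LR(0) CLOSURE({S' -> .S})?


Start: S' -> .S
For each item with dot before a nonterminal B, add B -> .γ for every B-production
Closure: [S' -> .S, S -> .bbA, S -> .c]


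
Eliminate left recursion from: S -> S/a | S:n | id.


Left-recursive alternatives: S/a, S:n; non-recursive: id
Introduce S': S -> idS', S' -> /aS' | :nS' | ε


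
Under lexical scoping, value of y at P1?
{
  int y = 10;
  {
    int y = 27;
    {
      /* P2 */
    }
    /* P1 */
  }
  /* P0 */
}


y declared in the same block as P1
y = 27


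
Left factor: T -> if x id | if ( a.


Common prefix: 'if'
Factored: T -> if T', T' -> x id | ( a


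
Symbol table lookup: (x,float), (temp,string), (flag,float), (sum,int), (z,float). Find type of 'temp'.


Lookup 'temp' → type string


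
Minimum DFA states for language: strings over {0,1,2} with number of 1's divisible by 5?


Track (count of 1) mod 5: states 0..4, accept at 0
Minimal DFA: 5 states


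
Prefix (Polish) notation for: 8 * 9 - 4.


left-to-right (same/higher precedence on left): tree is (- (* 8 9) 4)
Prefix: - * 8 9 4


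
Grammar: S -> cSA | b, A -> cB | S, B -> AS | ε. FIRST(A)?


Per alternative of A: FIRST(cB) = {c}; FIRST(S) = {b, c}
FIRST(A) = {b, c}


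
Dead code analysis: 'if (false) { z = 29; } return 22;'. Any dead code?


condition is constant false, so the whole block is unreachable
Dead: 'if (false) { z = 29; }'


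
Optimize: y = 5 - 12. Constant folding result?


5 - 12 = -7 at compile time
Optimized: y = -7


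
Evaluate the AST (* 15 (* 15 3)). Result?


Evaluate inner: (* 15 3) = 45
Evaluate root: (* 15 45) = 675
Result: 675


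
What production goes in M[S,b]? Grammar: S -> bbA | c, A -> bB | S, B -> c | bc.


For [S, b]: 'b' ∈ FIRST(bbA)
Entry: S -> bbA


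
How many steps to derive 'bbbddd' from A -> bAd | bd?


Derivation: A => bAd => bbAdd => bbbddd
Steps: 3


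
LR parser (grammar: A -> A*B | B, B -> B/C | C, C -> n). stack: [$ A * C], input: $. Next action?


'C' (not preceded by B/) is the handle for B -> C
Action: reduce (B -> C)


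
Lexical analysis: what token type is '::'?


Pattern: operator symbol
Type: OPERATOR


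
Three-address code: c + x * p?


Break into single-operator statements:
t1 = x * p
t2 = c + t1


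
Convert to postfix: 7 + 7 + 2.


Left to right (same or higher precedence on left)
Postfix: 7 7 + 2 +


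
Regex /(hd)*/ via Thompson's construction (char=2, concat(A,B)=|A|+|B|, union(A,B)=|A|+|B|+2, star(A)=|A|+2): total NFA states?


Syntax tree has 2 char leaf(s), 0 union(s), 1 star(s)
chars contribute 2×2 = 4; each union adds +2; each star adds +2
Total: 4 + 0 + 2 = 6 states


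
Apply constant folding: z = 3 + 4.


3 + 4 = 7 at compile time
Optimized: z = 7


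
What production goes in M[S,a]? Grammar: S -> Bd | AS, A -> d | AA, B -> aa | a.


For [S, a]: 'a' ∈ FIRST(Bd)
Entry: S -> Bd


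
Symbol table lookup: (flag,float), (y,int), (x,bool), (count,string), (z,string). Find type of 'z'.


Lookup 'z' → type string


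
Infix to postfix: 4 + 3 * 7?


* has higher precedence, evaluate 3*7 first
Postfix: 4 3 7 * +


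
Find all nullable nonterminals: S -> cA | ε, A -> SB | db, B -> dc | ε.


A nonterminal is nullable iff some alternative derives ε (directly, or every symbol in it is nullable)
Nullable: {A, B, S}


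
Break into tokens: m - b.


Scan left to right, longest-match per lexeme
Tokens: ID(m), OP(-), ID(b)


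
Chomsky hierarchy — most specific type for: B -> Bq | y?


Left-linear: every RHS is a terminal or one nonterminal followed by a terminal
Classification: Type 3 (Regular)


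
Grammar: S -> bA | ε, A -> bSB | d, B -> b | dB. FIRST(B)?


Per alternative of B: FIRST(b) = {b}; FIRST(dB) = {d}
FIRST(B) = {b, d}


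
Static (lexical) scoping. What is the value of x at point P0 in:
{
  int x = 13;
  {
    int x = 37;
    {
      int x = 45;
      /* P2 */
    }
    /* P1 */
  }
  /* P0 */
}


x declared in the same block as P0
x = 13


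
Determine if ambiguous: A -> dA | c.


right-linear, alternatives start with distinct terminals 'd' vs 'c': unique leftmost derivation
Unambiguous


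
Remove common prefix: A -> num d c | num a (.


Common prefix: 'num'
Factored: A -> num A', A' -> d c | a (


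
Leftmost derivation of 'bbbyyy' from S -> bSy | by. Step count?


Derivation: S => bSy => bbSyy => bbbyyy
Steps: 3


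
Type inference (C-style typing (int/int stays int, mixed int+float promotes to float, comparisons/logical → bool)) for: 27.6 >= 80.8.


Operand types: float >= float
Rule: comparison yields bool
Result type: bool


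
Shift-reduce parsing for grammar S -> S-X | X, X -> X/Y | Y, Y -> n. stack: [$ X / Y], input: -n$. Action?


handle 'X/Y' on top
Action: reduce (X -> X/Y)


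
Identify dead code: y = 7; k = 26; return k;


y is assigned but never read
Dead: 'y = 7'


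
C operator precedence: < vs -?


'-' is additive (level 9); '<' is relational (level 7)
Higher level binds tighter
'-' has higher precedence than '<'


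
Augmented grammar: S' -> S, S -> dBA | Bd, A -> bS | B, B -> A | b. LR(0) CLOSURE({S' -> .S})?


Start: S' -> .S
For each item with dot before a nonterminal B, add B -> .γ for every B-production
Closure: [S' -> .S, S -> .dBA, S -> .Bd, B -> .A, B -> .b, A -> .bS, A -> .B]


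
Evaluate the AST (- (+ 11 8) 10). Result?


Evaluate inner: (+ 11 8) = 19
Evaluate root: (- 19 10) = 9
Result: 9


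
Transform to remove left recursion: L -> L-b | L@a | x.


Left-recursive alternatives: L-b, L@a; non-recursive: x
Introduce L': L -> xL', L' -> -bL' | @aL' | ε


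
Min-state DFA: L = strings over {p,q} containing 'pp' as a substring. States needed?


KMP-style automaton: 2 progress states + 1 absorbing accept = 3
Minimal DFA: 3 states


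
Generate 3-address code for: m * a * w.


Break into single-operator statements:
t1 = m * a
t2 = t1 * w


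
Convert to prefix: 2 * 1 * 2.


left-to-right (same/higher precedence on left): tree is (* (* 2 1) 2)
Prefix: * * 2 1 2


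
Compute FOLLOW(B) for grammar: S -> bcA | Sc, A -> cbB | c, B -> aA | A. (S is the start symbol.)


$ ∈ FOLLOW(S). For each A -> αBβ: add FIRST(β)\{ε} to FOLLOW(B); if β nullable, add FOLLOW(A).
FOLLOW(B) = {$, c}


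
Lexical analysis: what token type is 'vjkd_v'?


Pattern: letter/underscore followed by alphanumerics, not a keyword
Type: IDENTIFIER


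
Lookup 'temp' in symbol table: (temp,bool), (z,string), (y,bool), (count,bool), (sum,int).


Lookup 'temp' → type bool


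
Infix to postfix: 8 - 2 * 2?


* has higher precedence, evaluate 2*2 first
Postfix: 8 2 2 * -


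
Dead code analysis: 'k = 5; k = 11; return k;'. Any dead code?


first assignment to k is overwritten before any read
Dead: 'k = 5'


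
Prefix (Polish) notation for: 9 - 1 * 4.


'*' binds tighter: tree is (- 9 (* 1 4))
Prefix: - 9 * 1 4


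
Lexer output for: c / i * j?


Scan left to right, longest-match per lexeme
Tokens: ID(c), OP(/), ID(i), OP(*), ID(j)


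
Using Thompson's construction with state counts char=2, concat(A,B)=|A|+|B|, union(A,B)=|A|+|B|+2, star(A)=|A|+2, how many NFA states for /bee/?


Syntax tree has 3 char leaf(s), 0 union(s), 0 star(s)
chars contribute 3×2 = 6; each union adds +2; each star adds +2
Total: 6 + 0 + 0 = 6 states


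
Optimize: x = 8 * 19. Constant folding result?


8 * 19 = 152 at compile time
Optimized: x = 152


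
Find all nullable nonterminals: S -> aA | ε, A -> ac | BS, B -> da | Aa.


A nonterminal is nullable iff some alternative derives ε (directly, or every symbol in it is nullable)
Nullable: {S}


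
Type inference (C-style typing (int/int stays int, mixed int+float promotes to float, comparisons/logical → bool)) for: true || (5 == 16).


Operand types: bool || bool
Rule: logical operators take bool operands and yield bool
Result type: bool


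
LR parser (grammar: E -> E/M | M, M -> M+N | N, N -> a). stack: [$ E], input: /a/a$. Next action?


shift '/' to continue E -> E/M
Action: shift


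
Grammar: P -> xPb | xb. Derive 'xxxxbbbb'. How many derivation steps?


Derivation: P => xPb => xxPbb => xxxPbbb => xxxxbbbb
Steps: 4


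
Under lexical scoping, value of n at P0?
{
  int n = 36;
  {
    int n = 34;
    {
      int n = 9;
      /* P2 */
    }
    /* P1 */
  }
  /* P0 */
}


n declared in the same block as P0
n = 36


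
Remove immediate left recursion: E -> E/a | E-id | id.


Left-recursive alternatives: E/a, E-id; non-recursive: id
Introduce E': E -> idE', E' -> /aE' | -idE' | ε


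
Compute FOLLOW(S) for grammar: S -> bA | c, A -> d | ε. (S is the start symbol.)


$ ∈ FOLLOW(S). For each A -> αBβ: add FIRST(β)\{ε} to FOLLOW(B); if β nullable, add FOLLOW(A).
FOLLOW(S) = {$}


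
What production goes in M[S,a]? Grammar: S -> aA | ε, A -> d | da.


For [S, a]: 'a' ∈ FIRST(aA)
Entry: S -> aA


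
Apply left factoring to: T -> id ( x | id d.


Common prefix: 'id'
Factored: T -> id T', T' -> ( x | d


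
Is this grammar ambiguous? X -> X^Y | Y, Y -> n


precedence layered via separate nonterminal Y: deterministic
Unambiguous


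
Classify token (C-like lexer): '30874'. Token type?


Pattern: digits only
Type: INTEGER_LITERAL


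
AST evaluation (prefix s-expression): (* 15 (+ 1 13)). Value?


Evaluate inner: (+ 1 13) = 14
Evaluate root: (* 15 14) = 210
Result: 210


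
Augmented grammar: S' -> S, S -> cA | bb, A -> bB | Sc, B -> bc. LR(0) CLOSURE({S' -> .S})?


Start: S' -> .S
For each item with dot before a nonterminal B, add B -> .γ for every B-production
Closure: [S' -> .S, S -> .cA, S -> .bb]


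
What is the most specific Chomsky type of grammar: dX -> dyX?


LHS has context (more than one symbol) and |LHS| ≤ |RHS|
Classification: Type 1 (Context-Sensitive)


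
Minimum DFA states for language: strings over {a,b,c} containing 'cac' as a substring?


KMP-style automaton: 3 progress states + 1 absorbing accept = 4
Minimal DFA: 4 states


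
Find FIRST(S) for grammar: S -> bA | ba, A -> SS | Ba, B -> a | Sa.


Per alternative of S: FIRST(bA) = {b}; FIRST(ba) = {b}
FIRST(S) = {b}


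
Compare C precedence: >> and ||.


'>>' is shift (level 8); '||' is logical OR (level 1)
Higher level binds tighter
'>>' has higher precedence than '||'


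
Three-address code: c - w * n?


Break into single-operator statements:
t1 = w * n
t2 = c - t1


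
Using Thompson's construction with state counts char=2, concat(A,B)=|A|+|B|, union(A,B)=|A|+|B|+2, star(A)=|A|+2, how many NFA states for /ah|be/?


Syntax tree has 4 char leaf(s), 1 union(s), 0 star(s)
chars contribute 4×2 = 8; each union adds +2; each star adds +2
Total: 8 + 2 + 0 = 10 states


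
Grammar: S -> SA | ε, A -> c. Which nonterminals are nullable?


A nonterminal is nullable iff some alternative derives ε (directly, or every symbol in it is nullable)
Nullable: {S}


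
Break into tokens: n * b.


Scan left to right, longest-match per lexeme
Tokens: ID(n), OP(*), ID(b)


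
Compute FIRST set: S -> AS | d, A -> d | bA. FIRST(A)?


Per alternative of A: FIRST(d) = {d}; FIRST(bA) = {b}
FIRST(A) = {b, d}


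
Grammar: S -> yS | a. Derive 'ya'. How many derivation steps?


Derivation: S => yS => ya
Steps: 2


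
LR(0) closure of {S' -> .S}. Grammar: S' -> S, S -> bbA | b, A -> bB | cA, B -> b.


Start: S' -> .S
For each item with dot before a nonterminal B, add B -> .γ for every B-production
Closure: [S' -> .S, S -> .bbA, S -> .b]


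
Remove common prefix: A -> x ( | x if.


Common prefix: 'x'
Factored: A -> x A', A' -> ( | if


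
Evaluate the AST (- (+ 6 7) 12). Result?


Evaluate inner: (+ 6 7) = 13
Evaluate root: (- 13 12) = 1
Result: 1


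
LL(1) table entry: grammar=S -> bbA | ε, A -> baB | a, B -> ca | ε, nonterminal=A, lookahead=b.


For [A, b]: 'b' ∈ FIRST(baB)
Entry: A -> baB


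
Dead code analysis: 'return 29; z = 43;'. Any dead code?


statement follows a return and is unreachable
Dead: 'z = 43'


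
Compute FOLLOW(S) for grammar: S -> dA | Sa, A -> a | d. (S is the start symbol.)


$ ∈ FOLLOW(S). For each A -> αBβ: add FIRST(β)\{ε} to FOLLOW(B); if β nullable, add FOLLOW(A).
FOLLOW(S) = {$, a}


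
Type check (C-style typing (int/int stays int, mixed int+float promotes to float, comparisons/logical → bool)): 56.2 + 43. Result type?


Operand types: float + int
Rule: mixed int/float promotes to float; int/int stays int
Result type: float


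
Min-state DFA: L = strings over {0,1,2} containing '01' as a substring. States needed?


KMP-style automaton: 2 progress states + 1 absorbing accept = 3
Minimal DFA: 3 states


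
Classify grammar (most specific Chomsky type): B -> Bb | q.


Left-linear: every RHS is a terminal or one nonterminal followed by a terminal
Classification: Type 3 (Regular)


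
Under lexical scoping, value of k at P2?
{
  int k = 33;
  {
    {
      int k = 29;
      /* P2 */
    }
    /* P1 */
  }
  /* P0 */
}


k declared in the same block as P2
k = 29


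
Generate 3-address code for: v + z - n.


Break into single-operator statements:
t1 = v + z
t2 = t1 - n


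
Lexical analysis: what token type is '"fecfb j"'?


Pattern: double-quoted sequence
Type: STRING_LITERAL


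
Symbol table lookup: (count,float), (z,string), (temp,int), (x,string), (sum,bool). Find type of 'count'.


Lookup 'count' → type float


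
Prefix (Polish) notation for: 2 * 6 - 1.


left-to-right (same/higher precedence on left): tree is (- (* 2 6) 1)
Prefix: - * 2 6 1


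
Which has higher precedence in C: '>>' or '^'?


'>>' is shift (level 8); '^' is bitwise XOR (level 4)
Higher level binds tighter
'>>' has higher precedence than '^'


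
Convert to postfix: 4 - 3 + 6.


Left to right (same or higher precedence on left)
Postfix: 4 3 - 6 +


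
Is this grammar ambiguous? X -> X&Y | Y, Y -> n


precedence layered via separate nonterminal Y: deterministic
Unambiguous


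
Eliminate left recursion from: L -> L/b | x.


Left-recursive alternatives: L/b; non-recursive: x
Introduce L': L -> xL', L' -> /bL' | ε


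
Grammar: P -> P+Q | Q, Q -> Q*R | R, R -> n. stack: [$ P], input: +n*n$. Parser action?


shift '+' to continue P -> P+Q
Action: shift


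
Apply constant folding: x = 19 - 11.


19 - 11 = 8 at compile time
Optimized: x = 8


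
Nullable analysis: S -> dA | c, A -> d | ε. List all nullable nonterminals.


A nonterminal is nullable iff some alternative derives ε (directly, or every symbol in it is nullable)
Nullable: {A}


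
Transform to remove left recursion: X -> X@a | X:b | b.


Left-recursive alternatives: X@a, X:b; non-recursive: b
Introduce X': X -> bX', X' -> @aX' | :bX' | ε


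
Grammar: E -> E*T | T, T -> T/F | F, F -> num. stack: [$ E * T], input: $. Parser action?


handle 'E*T' on top; lookahead ∈ FOLLOW(E) = {*, $}
Action: reduce (E -> E*T)


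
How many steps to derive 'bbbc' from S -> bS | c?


Derivation: S => bS => bbS => bbbS => bbbc
Steps: 4


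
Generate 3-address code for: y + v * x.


Break into single-operator statements:
t1 = v * x
t2 = y + t1


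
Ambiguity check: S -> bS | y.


right-linear, alternatives start with distinct terminals 'b' vs 'y': unique leftmost derivation
Unambiguous


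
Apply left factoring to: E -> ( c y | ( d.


Common prefix: '('
Factored: E -> ( E', E' -> c y | d


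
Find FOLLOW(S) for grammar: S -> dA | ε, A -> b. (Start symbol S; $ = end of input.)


$ ∈ FOLLOW(S). For each A -> αBβ: add FIRST(β)\{ε} to FOLLOW(B); if β nullable, add FOLLOW(A).
FOLLOW(S) = {$}


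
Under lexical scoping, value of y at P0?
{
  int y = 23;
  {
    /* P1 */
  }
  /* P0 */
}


y declared in the same block as P0
y = 23


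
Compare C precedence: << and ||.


'<<' is shift (level 8); '||' is logical OR (level 1)
Higher level binds tighter
'<<' has higher precedence than '||'


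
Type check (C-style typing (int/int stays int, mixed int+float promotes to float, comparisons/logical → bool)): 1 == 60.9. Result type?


Operand types: int == float
Rule: comparison yields bool
Result type: bool


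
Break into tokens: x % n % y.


Scan left to right, longest-match per lexeme
Tokens: ID(x), OP(%), ID(n), OP(%), ID(y)


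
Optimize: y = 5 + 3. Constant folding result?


5 + 3 = 8 at compile time
Optimized: y = 8


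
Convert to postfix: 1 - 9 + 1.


Left to right (same or higher precedence on left)
Postfix: 1 9 - 1 +


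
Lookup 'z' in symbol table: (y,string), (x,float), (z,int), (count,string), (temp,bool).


Lookup 'z' → type int


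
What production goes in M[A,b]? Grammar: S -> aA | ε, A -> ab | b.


For [A, b]: 'b' ∈ FIRST(b)
Entry: A -> b


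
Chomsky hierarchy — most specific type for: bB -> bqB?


LHS has context (more than one symbol) and |LHS| ≤ |RHS|
Classification: Type 1 (Context-Sensitive)


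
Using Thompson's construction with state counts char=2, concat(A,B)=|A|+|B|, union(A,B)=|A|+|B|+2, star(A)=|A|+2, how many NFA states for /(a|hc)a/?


Syntax tree has 4 char leaf(s), 1 union(s), 0 star(s)
chars contribute 4×2 = 8; each union adds +2; each star adds +2
Total: 8 + 2 + 0 = 10 states


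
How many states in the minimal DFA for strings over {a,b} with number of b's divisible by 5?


Track (count of b) mod 5: states 0..4, accept at 0
Minimal DFA: 5 states


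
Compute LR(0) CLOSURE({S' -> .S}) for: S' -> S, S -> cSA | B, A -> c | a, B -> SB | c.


Start: S' -> .S
For each item with dot before a nonterminal B, add B -> .γ for every B-production
Closure: [S' -> .S, S -> .cSA, S -> .B, B -> .SB, B -> .c]


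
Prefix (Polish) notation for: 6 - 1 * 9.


'*' binds tighter: tree is (- 6 (* 1 9))
Prefix: - 6 * 1 9


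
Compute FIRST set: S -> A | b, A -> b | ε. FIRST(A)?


Per alternative of A: FIRST(b) = {b}; FIRST(ε) = {ε}
FIRST(A) = {b, ε}


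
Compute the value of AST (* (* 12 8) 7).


Evaluate inner: (* 12 8) = 96
Evaluate root: (* 96 7) = 672
Result: 672


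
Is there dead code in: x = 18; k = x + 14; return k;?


x is read by k's definition; k is returned
No dead code


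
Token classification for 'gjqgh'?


Pattern: letter/underscore followed by alphanumerics, not a keyword
Type: IDENTIFIER


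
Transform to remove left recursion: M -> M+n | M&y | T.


Left-recursive alternatives: M+n, M&y; non-recursive: T
Introduce M': M -> TM', M' -> +nM' | &yM' | ε


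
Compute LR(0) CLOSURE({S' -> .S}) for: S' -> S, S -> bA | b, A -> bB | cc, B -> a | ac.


Start: S' -> .S
For each item with dot before a nonterminal B, add B -> .γ for every B-production
Closure: [S' -> .S, S -> .bA, S -> .b]


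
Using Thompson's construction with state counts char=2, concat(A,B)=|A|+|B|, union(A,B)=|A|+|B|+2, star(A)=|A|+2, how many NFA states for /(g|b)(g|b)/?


Syntax tree has 4 char leaf(s), 2 union(s), 0 star(s)
chars contribute 4×2 = 8; each union adds +2; each star adds +2
Total: 8 + 4 + 0 = 12 states


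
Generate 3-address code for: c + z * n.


Break into single-operator statements:
t1 = z * n
t2 = c + t1


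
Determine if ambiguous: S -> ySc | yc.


balanced y^n…c^n: each string has a unique parse
Unambiguous


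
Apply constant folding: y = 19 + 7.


19 + 7 = 26 at compile time
Optimized: y = 26


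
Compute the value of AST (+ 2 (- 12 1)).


Evaluate inner: (- 12 1) = 11
Evaluate root: (+ 2 11) = 13
Result: 13


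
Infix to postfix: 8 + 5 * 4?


* has higher precedence, evaluate 5*4 first
Postfix: 8 5 4 * +


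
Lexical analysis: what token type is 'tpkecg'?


Pattern: letter/underscore followed by alphanumerics, not a keyword
Type: IDENTIFIER


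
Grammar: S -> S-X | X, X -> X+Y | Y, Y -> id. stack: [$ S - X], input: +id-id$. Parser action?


'+' can extend X; shift to build X -> X+Y
Action: shift


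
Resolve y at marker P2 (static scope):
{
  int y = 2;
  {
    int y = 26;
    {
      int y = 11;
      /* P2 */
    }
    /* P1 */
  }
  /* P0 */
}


y declared in the same block as P2
y = 11


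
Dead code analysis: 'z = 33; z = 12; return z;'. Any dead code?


first assignment to z is overwritten before any read
Dead: 'z = 33'


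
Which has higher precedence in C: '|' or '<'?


'<' is relational (level 7); '|' is bitwise OR (level 3)
Higher level binds tighter
'<' has higher precedence than '|'


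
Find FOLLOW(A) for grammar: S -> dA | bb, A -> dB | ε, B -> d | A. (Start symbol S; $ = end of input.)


$ ∈ FOLLOW(S). For each A -> αBβ: add FIRST(β)\{ε} to FOLLOW(B); if β nullable, add FOLLOW(A).
FOLLOW(A) = {$}


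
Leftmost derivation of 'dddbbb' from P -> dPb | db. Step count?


Derivation: P => dPb => ddPbb => dddbbb
Steps: 3


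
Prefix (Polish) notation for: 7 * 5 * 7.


left-to-right (same/higher precedence on left): tree is (* (* 7 5) 7)
Prefix: * * 7 5 7


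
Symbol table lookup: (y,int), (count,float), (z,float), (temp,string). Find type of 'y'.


Lookup 'y' → type int


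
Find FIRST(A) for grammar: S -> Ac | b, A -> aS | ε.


Per alternative of A: FIRST(aS) = {a}; FIRST(ε) = {ε}
FIRST(A) = {a, ε}


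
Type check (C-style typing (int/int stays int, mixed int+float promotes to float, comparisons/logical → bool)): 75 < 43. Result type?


Operand types: int < int
Rule: comparison yields bool
Result type: bool


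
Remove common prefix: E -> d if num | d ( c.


Common prefix: 'd'
Factored: E -> d E', E' -> if num | ( c


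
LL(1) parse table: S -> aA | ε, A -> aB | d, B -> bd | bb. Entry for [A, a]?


For [A, a]: 'a' ∈ FIRST(aB)
Entry: A -> aB


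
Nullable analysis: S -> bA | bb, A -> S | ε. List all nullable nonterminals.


A nonterminal is nullable iff some alternative derives ε (directly, or every symbol in it is nullable)
Nullable: {A}


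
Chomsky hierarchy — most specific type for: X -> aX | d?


Right-linear: every RHS is a terminal or a terminal followed by one nonterminal
Classification: Type 3 (Regular)
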